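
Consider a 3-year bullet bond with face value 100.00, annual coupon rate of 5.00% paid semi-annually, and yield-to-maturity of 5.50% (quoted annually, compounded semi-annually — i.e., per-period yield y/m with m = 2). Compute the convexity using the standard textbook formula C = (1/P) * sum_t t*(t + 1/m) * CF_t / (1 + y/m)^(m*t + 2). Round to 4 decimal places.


Answer: Convexity = 9.1598

Derivation:
Coupon per period c = face * coupon_rate / m = 2.500000
Periods per year m = 2; per-period yield y/m = 0.027500
Number of cashflows N = 6
Cashflows (t years, CF_t, discount factor 1/(1+y/m)^(m*t), PV):
  t = 0.5000: CF_t = 2.500000, DF = 0.973236, PV = 2.433090
  t = 1.0000: CF_t = 2.500000, DF = 0.947188, PV = 2.367971
  t = 1.5000: CF_t = 2.500000, DF = 0.921838, PV = 2.304594
  t = 2.0000: CF_t = 2.500000, DF = 0.897166, PV = 2.242914
  t = 2.5000: CF_t = 2.500000, DF = 0.873154, PV = 2.182885
  t = 3.0000: CF_t = 102.500000, DF = 0.849785, PV = 87.102954
Price P = sum_t PV_t = 98.634408
Convexity numerator sum_t t*(t + 1/m) * CF_t / (1+y/m)^(m*t + 2):
  t = 0.5000: term = 1.152297
  t = 1.0000: term = 3.364372
  t = 1.5000: term = 6.548655
  t = 2.0000: term = 10.622311
  t = 2.5000: term = 15.507024
  t = 3.0000: term = 866.280463
Convexity = (1/P) * sum = 903.475122 / 98.634408 = 9.159837


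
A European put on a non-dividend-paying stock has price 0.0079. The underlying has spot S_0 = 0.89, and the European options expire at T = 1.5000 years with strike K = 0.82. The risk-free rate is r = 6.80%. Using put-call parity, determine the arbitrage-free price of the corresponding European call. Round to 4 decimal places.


Answer: Call price = 0.1574

Derivation:
Put-call parity: C - P = S_0 * exp(-qT) - K * exp(-rT).
S_0 * exp(-qT) = 0.8900 * 1.00000000 = 0.89000000
K * exp(-rT) = 0.8200 * 0.90302955 = 0.74048423
C = P + S*exp(-qT) - K*exp(-rT)
C = 0.0079 + 0.89000000 - 0.74048423 = 0.1574


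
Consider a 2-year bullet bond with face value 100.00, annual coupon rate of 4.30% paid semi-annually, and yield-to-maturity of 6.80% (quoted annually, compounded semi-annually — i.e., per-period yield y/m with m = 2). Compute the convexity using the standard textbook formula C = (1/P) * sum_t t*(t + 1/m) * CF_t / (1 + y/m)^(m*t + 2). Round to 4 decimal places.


Answer: Convexity = 4.4777

Derivation:
Coupon per period c = face * coupon_rate / m = 2.150000
Periods per year m = 2; per-period yield y/m = 0.034000
Number of cashflows N = 4
Cashflows (t years, CF_t, discount factor 1/(1+y/m)^(m*t), PV):
  t = 0.5000: CF_t = 2.150000, DF = 0.967118, PV = 2.079304
  t = 1.0000: CF_t = 2.150000, DF = 0.935317, PV = 2.010932
  t = 1.5000: CF_t = 2.150000, DF = 0.904562, PV = 1.944808
  t = 2.0000: CF_t = 102.150000, DF = 0.874818, PV = 89.362686
Price P = sum_t PV_t = 95.397731
Convexity numerator sum_t t*(t + 1/m) * CF_t / (1+y/m)^(m*t + 2):
  t = 0.5000: term = 0.972404
  t = 1.0000: term = 2.821289
  t = 1.5000: term = 5.457039
  t = 2.0000: term = 417.912290
Convexity = (1/P) * sum = 427.163021 / 95.397731 = 4.477706


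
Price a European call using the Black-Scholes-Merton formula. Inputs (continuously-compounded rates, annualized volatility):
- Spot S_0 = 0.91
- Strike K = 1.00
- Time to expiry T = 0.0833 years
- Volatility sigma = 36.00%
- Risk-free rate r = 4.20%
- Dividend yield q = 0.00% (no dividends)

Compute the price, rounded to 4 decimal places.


Answer: Price = 0.0104

Derivation:
d1 = (ln(S/K) + (r - q + 0.5*sigma^2) * T) / (sigma * sqrt(T)) = -0.82206333
d2 = d1 - sigma * sqrt(T) = -0.92596559
exp(-rT) = 0.99650751; exp(-qT) = 1.00000000
C = S_0 * exp(-qT) * N(d1) - K * exp(-rT) * N(d2)
N(d1) = 0.20552043; N(d2) = 0.17723193
C = 0.9100 * 1.00000000 * 0.20552043 - 1.0000 * 0.99650751 * 0.17723193 = 0.0104


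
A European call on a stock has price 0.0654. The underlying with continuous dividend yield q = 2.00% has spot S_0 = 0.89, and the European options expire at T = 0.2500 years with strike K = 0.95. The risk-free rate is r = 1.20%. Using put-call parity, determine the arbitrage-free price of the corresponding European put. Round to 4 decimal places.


Answer: Put price = 0.1270

Derivation:
Put-call parity: C - P = S_0 * exp(-qT) - K * exp(-rT).
S_0 * exp(-qT) = 0.8900 * 0.99501248 = 0.88556111
K * exp(-rT) = 0.9500 * 0.99700450 = 0.94715427
P = C - S*exp(-qT) + K*exp(-rT)
P = 0.0654 - 0.88556111 + 0.94715427 = 0.1270


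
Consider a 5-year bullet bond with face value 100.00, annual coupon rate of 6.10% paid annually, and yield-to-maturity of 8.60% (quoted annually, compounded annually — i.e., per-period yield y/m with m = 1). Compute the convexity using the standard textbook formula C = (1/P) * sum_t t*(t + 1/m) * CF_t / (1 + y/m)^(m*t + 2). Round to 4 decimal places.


Answer: Convexity = 21.5723

Derivation:
Coupon per period c = face * coupon_rate / m = 6.100000
Periods per year m = 1; per-period yield y/m = 0.086000
Number of cashflows N = 5
Cashflows (t years, CF_t, discount factor 1/(1+y/m)^(m*t), PV):
  t = 1.0000: CF_t = 6.100000, DF = 0.920810, PV = 5.616943
  t = 2.0000: CF_t = 6.100000, DF = 0.847892, PV = 5.172139
  t = 3.0000: CF_t = 6.100000, DF = 0.780747, PV = 4.762559
  t = 4.0000: CF_t = 6.100000, DF = 0.718920, PV = 4.385413
  t = 5.0000: CF_t = 106.100000, DF = 0.661989, PV = 70.237049
Price P = sum_t PV_t = 90.174103
Convexity numerator sum_t t*(t + 1/m) * CF_t / (1+y/m)^(m*t + 2):
  t = 1.0000: term = 9.525118
  t = 2.0000: term = 26.312480
  t = 3.0000: term = 48.457606
  t = 4.0000: term = 74.367106
  t = 5.0000: term = 1786.602189
Convexity = (1/P) * sum = 1945.264499 / 90.174103 = 21.572319


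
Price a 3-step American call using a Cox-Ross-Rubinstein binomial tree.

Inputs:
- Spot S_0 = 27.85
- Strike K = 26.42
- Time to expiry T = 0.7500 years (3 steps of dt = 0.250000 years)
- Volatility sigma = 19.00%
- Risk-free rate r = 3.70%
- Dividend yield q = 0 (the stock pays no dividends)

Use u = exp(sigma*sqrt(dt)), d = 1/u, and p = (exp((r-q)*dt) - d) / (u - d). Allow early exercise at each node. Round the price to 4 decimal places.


Answer: Price = V(0,0) = 3.1016

Derivation:
dt = T/N = 0.250000
u = exp(sigma*sqrt(dt)) = 1.099659; d = 1/u = 0.909373
p = (exp((r-q)*dt) - d) / (u - d) = 0.525104
Discount per step: exp(-r*dt) = 0.990793
Stock lattice S(k, i) with i counting down-moves:
  k=0: S(0,0) = 27.8500
  k=1: S(1,0) = 30.6255; S(1,1) = 25.3260
  k=2: S(2,0) = 33.6776; S(2,1) = 27.8500; S(2,2) = 23.0308
  k=3: S(3,0) = 37.0339; S(3,1) = 30.6255; S(3,2) = 25.3260; S(3,3) = 20.9436
Terminal payoffs V(N, i) = max(S_T - K, 0):
  V(3,0) = 10.613872; V(3,1) = 4.205499; V(3,2) = 0.000000; V(3,3) = 0.000000
Backward induction: V(k, i) = exp(-r*dt) * [p * V(k+1, i) + (1-p) * V(k+1, i+1)]; then take max(V_cont, immediate exercise) for American.
  V(2,0) = exp(-r*dt) * [p*10.613872 + (1-p)*4.205499] = 7.500859; exercise = 7.257601; V(2,0) = max -> 7.500859
  V(2,1) = exp(-r*dt) * [p*4.205499 + (1-p)*0.000000] = 2.187993; exercise = 1.430000; V(2,1) = max -> 2.187993
  V(2,2) = exp(-r*dt) * [p*0.000000 + (1-p)*0.000000] = 0.000000; exercise = 0.000000; V(2,2) = max -> 0.000000
  V(1,0) = exp(-r*dt) * [p*7.500859 + (1-p)*2.187993] = 4.931971; exercise = 4.205499; V(1,0) = max -> 4.931971
  V(1,1) = exp(-r*dt) * [p*2.187993 + (1-p)*0.000000] = 1.138346; exercise = 0.000000; V(1,1) = max -> 1.138346
  V(0,0) = exp(-r*dt) * [p*4.931971 + (1-p)*1.138346] = 3.101573; exercise = 1.430000; V(0,0) = max -> 3.101573


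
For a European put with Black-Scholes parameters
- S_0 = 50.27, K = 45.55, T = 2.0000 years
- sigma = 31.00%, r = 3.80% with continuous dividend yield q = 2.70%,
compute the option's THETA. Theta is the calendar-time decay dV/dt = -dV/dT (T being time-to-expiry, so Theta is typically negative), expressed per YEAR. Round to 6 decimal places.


Answer: Theta = -1.476005

Derivation:
d1 = 0.4942855549; d2 = 0.0558793506
phi(d1) = 0.3530669295; exp(-qT) = 0.9474321065; exp(-rT) = 0.9268162066
Theta = -S*exp(-qT)*phi(d1)*sigma/(2*sqrt(T)) + r*K*exp(-rT)*N(-d2) - q*S*exp(-qT)*N(-d1)
N(-d1) = 0.3105522626; N(-d2) = 0.4777189605; sqrt(T) = 1.4142135624
Term 1 = -50.2700 * 0.9474321065 * 0.3530669295 * 0.3100 / (2 * 1.4142135624) = -1.8430228692
Term 2 = 0.0380 * 45.5500 * 0.9268162066 * 0.4777189605 = 0.7663692593
Term 3 = -0.0270 * 50.2700 * 0.9474321065 * 0.3105522626 = -0.3993516150
Theta = -1.8430228692 + (0.7663692593) + (-0.3993516150) = -1.476005


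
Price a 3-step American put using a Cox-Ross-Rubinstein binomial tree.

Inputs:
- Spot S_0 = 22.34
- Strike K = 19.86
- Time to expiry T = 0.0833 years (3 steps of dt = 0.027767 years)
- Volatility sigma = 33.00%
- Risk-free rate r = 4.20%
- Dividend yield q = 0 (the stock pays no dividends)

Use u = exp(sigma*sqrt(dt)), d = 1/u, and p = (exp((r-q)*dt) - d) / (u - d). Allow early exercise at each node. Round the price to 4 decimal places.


Answer: Price = V(0,0) = 0.1164

Derivation:
dt = T/N = 0.027767
u = exp(sigma*sqrt(dt)) = 1.056529; d = 1/u = 0.946496
p = (exp((r-q)*dt) - d) / (u - d) = 0.496861
Discount per step: exp(-r*dt) = 0.998834
Stock lattice S(k, i) with i counting down-moves:
  k=0: S(0,0) = 22.3400
  k=1: S(1,0) = 23.6029; S(1,1) = 21.1447
  k=2: S(2,0) = 24.9371; S(2,1) = 22.3400; S(2,2) = 20.0134
  k=3: S(3,0) = 26.3468; S(3,1) = 23.6029; S(3,2) = 21.1447; S(3,3) = 18.9426
Terminal payoffs V(N, i) = max(K - S_T, 0):
  V(3,0) = 0.000000; V(3,1) = 0.000000; V(3,2) = 0.000000; V(3,3) = 0.917429
Backward induction: V(k, i) = exp(-r*dt) * [p * V(k+1, i) + (1-p) * V(k+1, i+1)]; then take max(V_cont, immediate exercise) for American.
  V(2,0) = exp(-r*dt) * [p*0.000000 + (1-p)*0.000000] = 0.000000; exercise = 0.000000; V(2,0) = max -> 0.000000
  V(2,1) = exp(-r*dt) * [p*0.000000 + (1-p)*0.000000] = 0.000000; exercise = 0.000000; V(2,1) = max -> 0.000000
  V(2,2) = exp(-r*dt) * [p*0.000000 + (1-p)*0.917429] = 0.461057; exercise = 0.000000; V(2,2) = max -> 0.461057
  V(1,0) = exp(-r*dt) * [p*0.000000 + (1-p)*0.000000] = 0.000000; exercise = 0.000000; V(1,0) = max -> 0.000000
  V(1,1) = exp(-r*dt) * [p*0.000000 + (1-p)*0.461057] = 0.231705; exercise = 0.000000; V(1,1) = max -> 0.231705
  V(0,0) = exp(-r*dt) * [p*0.000000 + (1-p)*0.231705] = 0.116444; exercise = 0.000000; V(0,0) = max -> 0.116444


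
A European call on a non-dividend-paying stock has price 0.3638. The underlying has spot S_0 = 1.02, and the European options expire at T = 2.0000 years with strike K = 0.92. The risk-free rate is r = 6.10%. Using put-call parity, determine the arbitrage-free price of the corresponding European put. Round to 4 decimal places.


Put-call parity: C - P = S_0 * exp(-qT) - K * exp(-rT).
S_0 * exp(-qT) = 1.0200 * 1.00000000 = 1.02000000
K * exp(-rT) = 0.9200 * 0.88514837 = 0.81433650
P = C - S*exp(-qT) + K*exp(-rT)
P = 0.3638 - 1.02000000 + 0.81433650 = 0.1581

Answer: Put price = 0.1581


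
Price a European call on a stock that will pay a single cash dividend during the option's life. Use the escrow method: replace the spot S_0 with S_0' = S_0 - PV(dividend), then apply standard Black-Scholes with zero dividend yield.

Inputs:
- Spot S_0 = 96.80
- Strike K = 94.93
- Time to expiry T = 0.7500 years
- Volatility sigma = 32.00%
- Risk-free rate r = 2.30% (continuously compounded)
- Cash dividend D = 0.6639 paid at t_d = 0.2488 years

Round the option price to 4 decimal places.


Answer: Price = 11.9161

Derivation:
PV(D) = D * exp(-r * t_d) = 0.6639 * 0.99429394 = 0.66011175
S_0' = S_0 - PV(D) = 96.8000 - 0.66011175 = 96.13988825
d1 = (ln(S_0'/K) + (r + sigma^2/2)*T) / (sigma*sqrt(T)) = 0.24650880
d2 = d1 - sigma*sqrt(T) = -0.03061933
exp(-rT) = 0.98289793
N(d1) = 0.59735580; N(d2) = 0.48778656
C = S_0' * N(d1) - K * exp(-rT) * N(d2) = 96.13988825 * 0.59735580 - 94.9300 * 0.98289793 * 0.48778656 = 11.9161


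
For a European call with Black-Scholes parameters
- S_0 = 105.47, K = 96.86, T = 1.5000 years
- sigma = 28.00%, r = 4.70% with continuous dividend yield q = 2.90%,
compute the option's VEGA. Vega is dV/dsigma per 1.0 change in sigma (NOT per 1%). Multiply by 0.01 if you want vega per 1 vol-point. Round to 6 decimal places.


d1 = 0.4985292369; d2 = 0.1556006729
phi(d1) = 0.3523239433; exp(-qT) = 0.9574325541; exp(-rT) = 0.9319277395
Vega = S * exp(-qT) * phi(d1) * sqrt(T) = 105.4700 * 0.9574325541 * 0.3523239433 * 1.2247448714 = 43.573749

Answer: Vega = 43.573749


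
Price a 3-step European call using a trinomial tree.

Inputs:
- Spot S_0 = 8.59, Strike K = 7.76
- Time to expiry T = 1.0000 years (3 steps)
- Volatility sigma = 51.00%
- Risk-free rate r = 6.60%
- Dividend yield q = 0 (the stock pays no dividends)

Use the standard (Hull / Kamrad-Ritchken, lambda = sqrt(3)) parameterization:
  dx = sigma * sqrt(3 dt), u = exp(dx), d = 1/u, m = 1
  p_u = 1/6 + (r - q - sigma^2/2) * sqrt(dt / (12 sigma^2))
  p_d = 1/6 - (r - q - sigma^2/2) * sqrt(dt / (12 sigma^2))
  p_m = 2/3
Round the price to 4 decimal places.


dt = T/N = 0.333333; dx = sigma*sqrt(3*dt) = 0.510000
u = exp(dx) = 1.665291; d = 1/u = 0.600496
p_u = 0.145735, p_m = 0.666667, p_d = 0.187598
Discount per step: exp(-r*dt) = 0.978240
Stock lattice S(k, j) with j the centered position index:
  k=0: S(0,+0) = 8.5900
  k=1: S(1,-1) = 5.1583; S(1,+0) = 8.5900; S(1,+1) = 14.3049
  k=2: S(2,-2) = 3.0975; S(2,-1) = 5.1583; S(2,+0) = 8.5900; S(2,+1) = 14.3049; S(2,+2) = 23.8217
  k=3: S(3,-3) = 1.8600; S(3,-2) = 3.0975; S(3,-1) = 5.1583; S(3,+0) = 8.5900; S(3,+1) = 14.3049; S(3,+2) = 23.8217; S(3,+3) = 39.6701
Terminal payoffs V(N, j) = max(S_T - K, 0):
  V(3,-3) = 0.000000; V(3,-2) = 0.000000; V(3,-1) = 0.000000; V(3,+0) = 0.830000; V(3,+1) = 6.544851; V(3,+2) = 16.061743; V(3,+3) = 31.910139
Backward induction: V(k, j) = exp(-r*dt) * [p_u * V(k+1, j+1) + p_m * V(k+1, j) + p_d * V(k+1, j-1)]
  V(2,-2) = exp(-r*dt) * [p_u*0.000000 + p_m*0.000000 + p_d*0.000000] = 0.000000
  V(2,-1) = exp(-r*dt) * [p_u*0.830000 + p_m*0.000000 + p_d*0.000000] = 0.118328
  V(2,+0) = exp(-r*dt) * [p_u*6.544851 + p_m*0.830000 + p_d*0.000000] = 1.474354
  V(2,+1) = exp(-r*dt) * [p_u*16.061743 + p_m*6.544851 + p_d*0.830000] = 6.710438
  V(2,+2) = exp(-r*dt) * [p_u*31.910139 + p_m*16.061743 + p_d*6.544851] = 16.225155
  V(1,-1) = exp(-r*dt) * [p_u*1.474354 + p_m*0.118328 + p_d*0.000000] = 0.287359
  V(1,+0) = exp(-r*dt) * [p_u*6.710438 + p_m*1.474354 + p_d*0.118328] = 1.939898
  V(1,+1) = exp(-r*dt) * [p_u*16.225155 + p_m*6.710438 + p_d*1.474354] = 6.959973
  V(0,+0) = exp(-r*dt) * [p_u*6.959973 + p_m*1.939898 + p_d*0.287359] = 2.310101

Answer: Price = V(0,0) = 2.3101


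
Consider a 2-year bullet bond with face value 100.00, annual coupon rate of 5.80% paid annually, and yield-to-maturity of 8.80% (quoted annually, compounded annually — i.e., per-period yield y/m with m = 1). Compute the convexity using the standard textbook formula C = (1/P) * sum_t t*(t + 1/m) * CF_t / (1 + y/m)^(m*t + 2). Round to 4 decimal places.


Answer: Convexity = 4.8785

Derivation:
Coupon per period c = face * coupon_rate / m = 5.800000
Periods per year m = 1; per-period yield y/m = 0.088000
Number of cashflows N = 2
Cashflows (t years, CF_t, discount factor 1/(1+y/m)^(m*t), PV):
  t = 1.0000: CF_t = 5.800000, DF = 0.919118, PV = 5.330882
  t = 2.0000: CF_t = 105.800000, DF = 0.844777, PV = 89.377433
Price P = sum_t PV_t = 94.708315
Convexity numerator sum_t t*(t + 1/m) * CF_t / (1+y/m)^(m*t + 2):
  t = 1.0000: term = 9.006816
  t = 2.0000: term = 453.024132
Convexity = (1/P) * sum = 462.030948 / 94.708315 = 4.878462


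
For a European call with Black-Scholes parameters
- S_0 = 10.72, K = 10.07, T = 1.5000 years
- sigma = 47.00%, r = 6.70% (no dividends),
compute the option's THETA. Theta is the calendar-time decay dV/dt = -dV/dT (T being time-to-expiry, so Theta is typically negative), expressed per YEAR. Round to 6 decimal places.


Answer: Theta = -1.001105

Derivation:
d1 = 0.5710706492; d2 = -0.0045594404
phi(d1) = 0.3389172247; exp(-qT) = 1.0000000000; exp(-rT) = 0.9043851124
Theta = -S*exp(-qT)*phi(d1)*sigma/(2*sqrt(T)) - r*K*exp(-rT)*N(d2) + q*S*exp(-qT)*N(d1)
N(d1) = 0.7160241233; N(d2) = 0.4981810528; sqrt(T) = 1.2247448714
Term 1 = -10.7200 * 1.0000000000 * 0.3389172247 * 0.4700 / (2 * 1.2247448714) = -0.6971250033
Term 2 = -0.0670 * 10.0700 * 0.9043851124 * 0.4981810528 = -0.3039799113
Term 3 = 0 (no dividend yield, q = 0)
Theta = -0.6971250033 + (-0.3039799113) + (0.0000000000) = -1.001105


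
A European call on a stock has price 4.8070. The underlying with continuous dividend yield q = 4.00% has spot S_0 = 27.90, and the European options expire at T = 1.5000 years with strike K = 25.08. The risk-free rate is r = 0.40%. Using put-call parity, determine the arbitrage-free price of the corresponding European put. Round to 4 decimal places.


Answer: Put price = 3.4617

Derivation:
Put-call parity: C - P = S_0 * exp(-qT) - K * exp(-rT).
S_0 * exp(-qT) = 27.9000 * 0.94176453 = 26.27523049
K * exp(-rT) = 25.0800 * 0.99401796 = 24.92997054
P = C - S*exp(-qT) + K*exp(-rT)
P = 4.8070 - 26.27523049 + 24.92997054 = 3.4617


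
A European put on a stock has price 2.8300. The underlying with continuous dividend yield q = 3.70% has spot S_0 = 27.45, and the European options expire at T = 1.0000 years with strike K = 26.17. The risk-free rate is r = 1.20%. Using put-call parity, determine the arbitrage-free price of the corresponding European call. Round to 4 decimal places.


Answer: Call price = 3.4251

Derivation:
Put-call parity: C - P = S_0 * exp(-qT) - K * exp(-rT).
S_0 * exp(-qT) = 27.4500 * 0.96367614 = 26.45290992
K * exp(-rT) = 26.1700 * 0.98807171 = 25.85783673
C = P + S*exp(-qT) - K*exp(-rT)
C = 2.8300 + 26.45290992 - 25.85783673 = 3.4251


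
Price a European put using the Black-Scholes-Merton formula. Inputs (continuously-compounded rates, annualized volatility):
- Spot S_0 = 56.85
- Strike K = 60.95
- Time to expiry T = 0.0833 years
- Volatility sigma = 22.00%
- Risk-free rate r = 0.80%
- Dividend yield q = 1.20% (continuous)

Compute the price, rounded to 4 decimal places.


d1 = (ln(S/K) + (r - q + 0.5*sigma^2) * T) / (sigma * sqrt(T)) = -1.07022744
d2 = d1 - sigma * sqrt(T) = -1.13372326
exp(-rT) = 0.99933382; exp(-qT) = 0.99900090
P = K * exp(-rT) * N(-d2) - S_0 * exp(-qT) * N(-d1)
N(-d1) = 0.85774153; N(-d2) = 0.87154468
P = 60.9500 * 0.99933382 * 0.87154468 - 56.8500 * 0.99900090 * 0.85774153 = 4.3714

Answer: Price = 4.3714


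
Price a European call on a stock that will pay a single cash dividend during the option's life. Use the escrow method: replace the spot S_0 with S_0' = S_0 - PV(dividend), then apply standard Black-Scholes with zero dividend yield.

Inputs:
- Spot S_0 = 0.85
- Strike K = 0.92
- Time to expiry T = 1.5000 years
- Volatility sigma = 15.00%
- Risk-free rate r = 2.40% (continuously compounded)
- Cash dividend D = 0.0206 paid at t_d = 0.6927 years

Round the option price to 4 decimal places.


PV(D) = D * exp(-r * t_d) = 0.0206 * 0.98351263 = 0.02026036
S_0' = S_0 - PV(D) = 0.8500 - 0.02026036 = 0.82973964
d1 = (ln(S_0'/K) + (r + sigma^2/2)*T) / (sigma*sqrt(T)) = -0.27427048
d2 = d1 - sigma*sqrt(T) = -0.45798222
exp(-rT) = 0.96464029
N(d1) = 0.39193838; N(d2) = 0.32348261
C = S_0' * N(d1) - K * exp(-rT) * N(d2) = 0.82973964 * 0.39193838 - 0.9200 * 0.96464029 * 0.32348261 = 0.0381

Answer: Price = 0.0381


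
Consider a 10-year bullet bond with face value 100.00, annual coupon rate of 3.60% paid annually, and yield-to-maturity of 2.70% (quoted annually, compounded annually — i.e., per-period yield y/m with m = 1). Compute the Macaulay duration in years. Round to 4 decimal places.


Answer: Macaulay duration = 8.6347 years

Derivation:
Coupon per period c = face * coupon_rate / m = 3.600000
Periods per year m = 1; per-period yield y/m = 0.027000
Number of cashflows N = 10
Cashflows (t years, CF_t, discount factor 1/(1+y/m)^(m*t), PV):
  t = 1.0000: CF_t = 3.600000, DF = 0.973710, PV = 3.505355
  t = 2.0000: CF_t = 3.600000, DF = 0.948111, PV = 3.413199
  t = 3.0000: CF_t = 3.600000, DF = 0.923185, PV = 3.323465
  t = 4.0000: CF_t = 3.600000, DF = 0.898914, PV = 3.236091
  t = 5.0000: CF_t = 3.600000, DF = 0.875282, PV = 3.151014
  t = 6.0000: CF_t = 3.600000, DF = 0.852270, PV = 3.068173
  t = 7.0000: CF_t = 3.600000, DF = 0.829864, PV = 2.987510
  t = 8.0000: CF_t = 3.600000, DF = 0.808047, PV = 2.908968
  t = 9.0000: CF_t = 3.600000, DF = 0.786803, PV = 2.832491
  t = 10.0000: CF_t = 103.600000, DF = 0.766118, PV = 79.369806
Price P = sum_t PV_t = 107.796073
Macaulay numerator sum_t t * PV_t:
  t * PV_t at t = 1.0000: 3.505355
  t * PV_t at t = 2.0000: 6.826398
  t * PV_t at t = 3.0000: 9.970396
  t * PV_t at t = 4.0000: 12.944364
  t * PV_t at t = 5.0000: 15.755068
  t * PV_t at t = 6.0000: 18.409038
  t * PV_t at t = 7.0000: 20.912571
  t * PV_t at t = 8.0000: 23.271744
  t * PV_t at t = 9.0000: 25.492417
  t * PV_t at t = 10.0000: 793.698061
Macaulay duration D = (sum_t t * PV_t) / P = 930.785414 / 107.796073 = 8.634688


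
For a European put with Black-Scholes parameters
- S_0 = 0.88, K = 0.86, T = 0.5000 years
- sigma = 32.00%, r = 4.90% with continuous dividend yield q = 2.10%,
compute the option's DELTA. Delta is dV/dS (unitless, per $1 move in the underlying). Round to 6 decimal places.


d1 = 0.2766092048; d2 = 0.0503350348
phi(d1) = 0.3839684623; exp(-qT) = 0.9895549326; exp(-rT) = 0.9757976889
N(-d1) = 0.3910400980
Delta = -exp(-qT) * N(-d1) = -0.9895549326 * 0.3910400980 = -0.386956

Answer: Delta = -0.386956


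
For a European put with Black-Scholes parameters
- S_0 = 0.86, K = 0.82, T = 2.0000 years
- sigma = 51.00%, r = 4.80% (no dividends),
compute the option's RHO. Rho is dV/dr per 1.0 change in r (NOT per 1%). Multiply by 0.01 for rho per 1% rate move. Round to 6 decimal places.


Answer: Rho = -0.840509

Derivation:
d1 = 0.5597624337; d2 = -0.1614864831
phi(d1) = 0.3410911538; exp(-qT) = 1.0000000000; exp(-rT) = 0.9084640161
N(-d2) = 0.5641448717
Rho = -K*T*exp(-rT)*N(-d2) = -0.8200 * 2.0000 * 0.9084640161 * 0.5641448717 = -0.840509


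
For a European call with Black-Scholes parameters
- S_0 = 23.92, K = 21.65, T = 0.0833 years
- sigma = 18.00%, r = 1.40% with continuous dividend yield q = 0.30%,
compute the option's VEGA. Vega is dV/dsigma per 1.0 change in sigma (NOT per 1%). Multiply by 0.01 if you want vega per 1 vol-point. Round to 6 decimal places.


d1 = 1.9629069262; d2 = 1.9109557953
phi(d1) = 0.0581086739; exp(-qT) = 0.9997501312; exp(-rT) = 0.9988344797
Vega = S * exp(-qT) * phi(d1) * sqrt(T) = 23.9200 * 0.9997501312 * 0.0581086739 * 0.2886173938 = 0.401066

Answer: Vega = 0.401066


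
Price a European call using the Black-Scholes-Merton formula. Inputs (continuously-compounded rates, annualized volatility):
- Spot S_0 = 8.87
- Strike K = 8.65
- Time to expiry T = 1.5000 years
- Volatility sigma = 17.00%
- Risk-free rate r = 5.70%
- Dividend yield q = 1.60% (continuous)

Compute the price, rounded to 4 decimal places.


Answer: Price = 1.1059

Derivation:
d1 = (ln(S/K) + (r - q + 0.5*sigma^2) * T) / (sigma * sqrt(T)) = 0.52011061
d2 = d1 - sigma * sqrt(T) = 0.31190398
exp(-rT) = 0.91805314; exp(-qT) = 0.97628571
C = S_0 * exp(-qT) * N(d1) - K * exp(-rT) * N(d2)
N(d1) = 0.69850676; N(d2) = 0.62244325
C = 8.8700 * 0.97628571 * 0.69850676 - 8.6500 * 0.91805314 * 0.62244325 = 1.1059


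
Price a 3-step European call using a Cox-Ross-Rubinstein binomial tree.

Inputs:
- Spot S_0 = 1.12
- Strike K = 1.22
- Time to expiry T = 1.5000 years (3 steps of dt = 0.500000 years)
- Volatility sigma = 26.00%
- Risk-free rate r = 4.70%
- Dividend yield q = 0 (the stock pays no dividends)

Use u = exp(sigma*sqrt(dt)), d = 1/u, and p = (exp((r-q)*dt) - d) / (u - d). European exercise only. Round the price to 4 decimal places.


dt = T/N = 0.500000
u = exp(sigma*sqrt(dt)) = 1.201833; d = 1/u = 0.832062
p = (exp((r-q)*dt) - d) / (u - d) = 0.518473
Discount per step: exp(-r*dt) = 0.976774
Stock lattice S(k, i) with i counting down-moves:
  k=0: S(0,0) = 1.1200
  k=1: S(1,0) = 1.3461; S(1,1) = 0.9319
  k=2: S(2,0) = 1.6177; S(2,1) = 1.1200; S(2,2) = 0.7754
  k=3: S(3,0) = 1.9442; S(3,1) = 1.3461; S(3,2) = 0.9319; S(3,3) = 0.6452
Terminal payoffs V(N, i) = max(S_T - K, 0):
  V(3,0) = 0.724242; V(3,1) = 0.126053; V(3,2) = 0.000000; V(3,3) = 0.000000
Backward induction: V(k, i) = exp(-r*dt) * [p * V(k+1, i) + (1-p) * V(k+1, i+1)].
  V(2,0) = exp(-r*dt) * [p*0.724242 + (1-p)*0.126053] = 0.426066
  V(2,1) = exp(-r*dt) * [p*0.126053 + (1-p)*0.000000] = 0.063837
  V(2,2) = exp(-r*dt) * [p*0.000000 + (1-p)*0.000000] = 0.000000
  V(1,0) = exp(-r*dt) * [p*0.426066 + (1-p)*0.063837] = 0.245798
  V(1,1) = exp(-r*dt) * [p*0.063837 + (1-p)*0.000000] = 0.032329
  V(0,0) = exp(-r*dt) * [p*0.245798 + (1-p)*0.032329] = 0.139686

Answer: Price = V(0,0) = 0.1397


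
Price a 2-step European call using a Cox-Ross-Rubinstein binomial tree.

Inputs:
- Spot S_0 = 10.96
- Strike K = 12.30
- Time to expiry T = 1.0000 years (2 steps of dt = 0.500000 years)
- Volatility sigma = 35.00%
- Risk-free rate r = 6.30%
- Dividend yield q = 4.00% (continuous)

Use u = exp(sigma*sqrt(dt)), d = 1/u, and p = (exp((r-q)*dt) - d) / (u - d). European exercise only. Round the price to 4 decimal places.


Answer: Price = V(0,0) = 1.1361

Derivation:
dt = T/N = 0.500000
u = exp(sigma*sqrt(dt)) = 1.280803; d = 1/u = 0.780760
p = (exp((r-q)*dt) - d) / (u - d) = 0.461573
Discount per step: exp(-r*dt) = 0.968991
Stock lattice S(k, i) with i counting down-moves:
  k=0: S(0,0) = 10.9600
  k=1: S(1,0) = 14.0376; S(1,1) = 8.5571
  k=2: S(2,0) = 17.9794; S(2,1) = 10.9600; S(2,2) = 6.6811
Terminal payoffs V(N, i) = max(S_T - K, 0):
  V(2,0) = 5.679407; V(2,1) = 0.000000; V(2,2) = 0.000000
Backward induction: V(k, i) = exp(-r*dt) * [p * V(k+1, i) + (1-p) * V(k+1, i+1)].
  V(1,0) = exp(-r*dt) * [p*5.679407 + (1-p)*0.000000] = 2.540171
  V(1,1) = exp(-r*dt) * [p*0.000000 + (1-p)*0.000000] = 0.000000
  V(0,0) = exp(-r*dt) * [p*2.540171 + (1-p)*0.000000] = 1.136116


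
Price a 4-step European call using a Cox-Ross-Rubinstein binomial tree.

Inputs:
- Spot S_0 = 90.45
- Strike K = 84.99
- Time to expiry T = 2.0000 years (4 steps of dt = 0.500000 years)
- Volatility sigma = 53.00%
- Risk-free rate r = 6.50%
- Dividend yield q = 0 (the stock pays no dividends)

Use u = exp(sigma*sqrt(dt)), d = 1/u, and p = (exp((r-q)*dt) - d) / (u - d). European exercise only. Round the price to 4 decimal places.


dt = T/N = 0.500000
u = exp(sigma*sqrt(dt)) = 1.454652; d = 1/u = 0.687450
p = (exp((r-q)*dt) - d) / (u - d) = 0.450447
Discount per step: exp(-r*dt) = 0.968022
Stock lattice S(k, i) with i counting down-moves:
  k=0: S(0,0) = 90.4500
  k=1: S(1,0) = 131.5733; S(1,1) = 62.1798
  k=2: S(2,0) = 191.3933; S(2,1) = 90.4500; S(2,2) = 42.7455
  k=3: S(3,0) = 278.4106; S(3,1) = 131.5733; S(3,2) = 62.1798; S(3,3) = 29.3854
  k=4: S(4,0) = 404.9905; S(4,1) = 191.3933; S(4,2) = 90.4500; S(4,3) = 42.7455; S(4,4) = 20.2010
Terminal payoffs V(N, i) = max(S_T - K, 0):
  V(4,0) = 320.000491; V(4,1) = 106.403286; V(4,2) = 5.460000; V(4,3) = 0.000000; V(4,4) = 0.000000
Backward induction: V(k, i) = exp(-r*dt) * [p * V(k+1, i) + (1-p) * V(k+1, i+1)].
  V(3,0) = exp(-r*dt) * [p*320.000491 + (1-p)*106.403286] = 196.138370
  V(3,1) = exp(-r*dt) * [p*106.403286 + (1-p)*5.460000] = 49.301032
  V(3,2) = exp(-r*dt) * [p*5.460000 + (1-p)*0.000000] = 2.380796
  V(3,3) = exp(-r*dt) * [p*0.000000 + (1-p)*0.000000] = 0.000000
  V(2,0) = exp(-r*dt) * [p*196.138370 + (1-p)*49.301032] = 111.751922
  V(2,1) = exp(-r*dt) * [p*49.301032 + (1-p)*2.380796] = 22.763912
  V(2,2) = exp(-r*dt) * [p*2.380796 + (1-p)*0.000000] = 1.038130
  V(1,0) = exp(-r*dt) * [p*111.751922 + (1-p)*22.763912] = 60.838591
  V(1,1) = exp(-r*dt) * [p*22.763912 + (1-p)*1.038130] = 10.478311
  V(0,0) = exp(-r*dt) * [p*60.838591 + (1-p)*10.478311] = 32.102496

Answer: Price = V(0,0) = 32.1025


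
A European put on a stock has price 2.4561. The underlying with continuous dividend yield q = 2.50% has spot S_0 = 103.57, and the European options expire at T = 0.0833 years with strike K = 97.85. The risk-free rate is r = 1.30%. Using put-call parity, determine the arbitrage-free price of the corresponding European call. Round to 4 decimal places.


Answer: Call price = 8.0665

Derivation:
Put-call parity: C - P = S_0 * exp(-qT) - K * exp(-rT).
S_0 * exp(-qT) = 103.5700 * 0.99791967 = 103.35453990
K * exp(-rT) = 97.8500 * 0.99891769 = 97.74409559
C = P + S*exp(-qT) - K*exp(-rT)
C = 2.4561 + 103.35453990 - 97.74409559 = 8.0665


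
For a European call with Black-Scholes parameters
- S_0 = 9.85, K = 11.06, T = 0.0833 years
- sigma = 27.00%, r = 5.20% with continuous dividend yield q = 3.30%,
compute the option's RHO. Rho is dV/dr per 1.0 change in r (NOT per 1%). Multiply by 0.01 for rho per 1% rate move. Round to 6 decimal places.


d1 = -1.4275538571; d2 = -1.5054805534
phi(d1) = 0.1440069753; exp(-qT) = 0.9972548748; exp(-rT) = 0.9956777678
N(d2) = 0.0661002864
Rho = K*T*exp(-rT)*N(d2) = 11.0600 * 0.0833 * 0.9956777678 * 0.0661002864 = 0.060635

Answer: Rho = 0.060635


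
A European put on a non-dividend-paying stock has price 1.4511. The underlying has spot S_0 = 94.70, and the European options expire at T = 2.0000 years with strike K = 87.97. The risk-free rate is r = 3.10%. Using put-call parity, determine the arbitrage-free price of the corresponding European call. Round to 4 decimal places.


Answer: Call price = 13.4696

Derivation:
Put-call parity: C - P = S_0 * exp(-qT) - K * exp(-rT).
S_0 * exp(-qT) = 94.7000 * 1.00000000 = 94.70000000
K * exp(-rT) = 87.9700 * 0.93988289 = 82.68149755
C = P + S*exp(-qT) - K*exp(-rT)
C = 1.4511 + 94.70000000 - 82.68149755 = 13.4696


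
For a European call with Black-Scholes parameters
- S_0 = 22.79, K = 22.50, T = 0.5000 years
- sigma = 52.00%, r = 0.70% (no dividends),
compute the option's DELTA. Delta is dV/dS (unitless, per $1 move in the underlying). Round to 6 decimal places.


d1 = 0.2281956893; d2 = -0.1394998369
phi(d1) = 0.3886892221; exp(-qT) = 1.0000000000; exp(-rT) = 0.9965061179
N(d1) = 0.5902529437
Delta = exp(-qT) * N(d1) = 1.0000000000 * 0.5902529437 = 0.590253

Answer: Delta = 0.590253


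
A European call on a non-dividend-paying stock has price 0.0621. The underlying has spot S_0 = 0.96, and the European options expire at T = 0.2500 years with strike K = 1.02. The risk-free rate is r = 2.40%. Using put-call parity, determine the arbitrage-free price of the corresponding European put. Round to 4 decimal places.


Answer: Put price = 0.1160

Derivation:
Put-call parity: C - P = S_0 * exp(-qT) - K * exp(-rT).
S_0 * exp(-qT) = 0.9600 * 1.00000000 = 0.96000000
K * exp(-rT) = 1.0200 * 0.99401796 = 1.01389832
P = C - S*exp(-qT) + K*exp(-rT)
P = 0.0621 - 0.96000000 + 1.01389832 = 0.1160


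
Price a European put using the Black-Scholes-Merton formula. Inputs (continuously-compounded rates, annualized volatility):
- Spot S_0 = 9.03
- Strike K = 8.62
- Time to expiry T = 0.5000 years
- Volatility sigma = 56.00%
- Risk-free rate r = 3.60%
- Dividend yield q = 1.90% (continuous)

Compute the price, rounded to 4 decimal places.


d1 = (ln(S/K) + (r - q + 0.5*sigma^2) * T) / (sigma * sqrt(T)) = 0.33680325
d2 = d1 - sigma * sqrt(T) = -0.05917655
exp(-rT) = 0.98216103; exp(-qT) = 0.99054498
P = K * exp(-rT) * N(-d2) - S_0 * exp(-qT) * N(-d1)
N(-d1) = 0.36813261; N(-d2) = 0.52359426
P = 8.6200 * 0.98216103 * 0.52359426 - 9.0300 * 0.99054498 * 0.36813261 = 1.1401

Answer: Price = 1.1401


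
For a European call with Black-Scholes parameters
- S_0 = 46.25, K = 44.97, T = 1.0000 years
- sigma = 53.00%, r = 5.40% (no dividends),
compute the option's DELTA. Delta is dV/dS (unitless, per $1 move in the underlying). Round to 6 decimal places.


Answer: Delta = 0.662699

Derivation:
d1 = 0.4198412513; d2 = -0.1101587487
phi(d1) = 0.3652870225; exp(-qT) = 1.0000000000; exp(-rT) = 0.9474321065
N(d1) = 0.6626992862
Delta = exp(-qT) * N(d1) = 1.0000000000 * 0.6626992862 = 0.662699


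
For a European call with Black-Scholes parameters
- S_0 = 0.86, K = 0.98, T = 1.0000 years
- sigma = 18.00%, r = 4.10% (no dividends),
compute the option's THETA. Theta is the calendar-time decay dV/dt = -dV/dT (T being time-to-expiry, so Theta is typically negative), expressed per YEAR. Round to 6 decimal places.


d1 = -0.4078899023; d2 = -0.5878899023
phi(d1) = 0.3670983000; exp(-qT) = 1.0000000000; exp(-rT) = 0.9598291299
Theta = -S*exp(-qT)*phi(d1)*sigma/(2*sqrt(T)) - r*K*exp(-rT)*N(d2) + q*S*exp(-qT)*N(d1)
N(d1) = 0.3416772532; N(d2) = 0.2783030973; sqrt(T) = 1.0000000000
Term 1 = -0.8600 * 1.0000000000 * 0.3670983000 * 0.1800 / (2 * 1.0000000000) = -0.0284134084
Term 2 = -0.0410 * 0.9800 * 0.9598291299 * 0.2783030973 = -0.0107330190
Term 3 = 0 (no dividend yield, q = 0)
Theta = -0.0284134084 + (-0.0107330190) + (0.0000000000) = -0.039146

Answer: Theta = -0.039146


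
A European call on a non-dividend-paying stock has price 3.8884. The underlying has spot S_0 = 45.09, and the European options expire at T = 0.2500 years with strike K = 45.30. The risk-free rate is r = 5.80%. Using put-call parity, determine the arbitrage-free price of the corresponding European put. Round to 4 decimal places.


Answer: Put price = 3.4463

Derivation:
Put-call parity: C - P = S_0 * exp(-qT) - K * exp(-rT).
S_0 * exp(-qT) = 45.0900 * 1.00000000 = 45.09000000
K * exp(-rT) = 45.3000 * 0.98560462 = 44.64788923
P = C - S*exp(-qT) + K*exp(-rT)
P = 3.8884 - 45.09000000 + 44.64788923 = 3.4463


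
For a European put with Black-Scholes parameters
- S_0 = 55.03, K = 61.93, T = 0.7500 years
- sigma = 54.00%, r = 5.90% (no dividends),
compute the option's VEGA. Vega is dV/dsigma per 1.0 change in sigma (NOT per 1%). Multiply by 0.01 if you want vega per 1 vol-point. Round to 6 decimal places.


d1 = 0.0758547933; d2 = -0.3917989247
phi(d1) = 0.3977961829; exp(-qT) = 1.0000000000; exp(-rT) = 0.9567147489
Vega = S * exp(-qT) * phi(d1) * sqrt(T) = 55.0300 * 1.0000000000 * 0.3977961829 * 0.8660254038 = 18.957923

Answer: Vega = 18.957923


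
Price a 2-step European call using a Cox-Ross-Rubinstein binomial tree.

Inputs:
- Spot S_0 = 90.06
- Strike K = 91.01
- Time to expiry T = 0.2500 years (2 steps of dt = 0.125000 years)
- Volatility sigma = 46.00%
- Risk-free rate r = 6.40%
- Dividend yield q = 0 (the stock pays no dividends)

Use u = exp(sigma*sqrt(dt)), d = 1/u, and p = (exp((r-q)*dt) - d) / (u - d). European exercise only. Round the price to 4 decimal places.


dt = T/N = 0.125000
u = exp(sigma*sqrt(dt)) = 1.176607; d = 1/u = 0.849902
p = (exp((r-q)*dt) - d) / (u - d) = 0.484016
Discount per step: exp(-r*dt) = 0.992032
Stock lattice S(k, i) with i counting down-moves:
  k=0: S(0,0) = 90.0600
  k=1: S(1,0) = 105.9652; S(1,1) = 76.5421
  k=2: S(2,0) = 124.6793; S(2,1) = 90.0600; S(2,2) = 65.0533
Terminal payoffs V(N, i) = max(S_T - K, 0):
  V(2,0) = 33.669349; V(2,1) = 0.000000; V(2,2) = 0.000000
Backward induction: V(k, i) = exp(-r*dt) * [p * V(k+1, i) + (1-p) * V(k+1, i+1)].
  V(1,0) = exp(-r*dt) * [p*33.669349 + (1-p)*0.000000] = 16.166648
  V(1,1) = exp(-r*dt) * [p*0.000000 + (1-p)*0.000000] = 0.000000
  V(0,0) = exp(-r*dt) * [p*16.166648 + (1-p)*0.000000] = 7.762565

Answer: Price = V(0,0) = 7.7626


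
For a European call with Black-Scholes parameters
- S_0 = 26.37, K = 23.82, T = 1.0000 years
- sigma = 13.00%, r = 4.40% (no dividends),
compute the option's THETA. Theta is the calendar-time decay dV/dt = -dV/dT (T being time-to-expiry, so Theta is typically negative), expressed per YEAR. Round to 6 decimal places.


Answer: Theta = -1.195537

Derivation:
d1 = 1.1857802803; d2 = 1.0557802803
phi(d1) = 0.1975080433; exp(-qT) = 1.0000000000; exp(-rT) = 0.9569539575
Theta = -S*exp(-qT)*phi(d1)*sigma/(2*sqrt(T)) - r*K*exp(-rT)*N(d2) + q*S*exp(-qT)*N(d1)
N(d1) = 0.8821454595; N(d2) = 0.8544656952; sqrt(T) = 1.0000000000
Term 1 = -26.3700 * 1.0000000000 * 0.1975080433 * 0.1300 / (2 * 1.0000000000) = -0.3385386616
Term 2 = -0.0440 * 23.8200 * 0.9569539575 * 0.8544656952 = -0.8569985911
Term 3 = 0 (no dividend yield, q = 0)
Theta = -0.3385386616 + (-0.8569985911) + (0.0000000000) = -1.195537


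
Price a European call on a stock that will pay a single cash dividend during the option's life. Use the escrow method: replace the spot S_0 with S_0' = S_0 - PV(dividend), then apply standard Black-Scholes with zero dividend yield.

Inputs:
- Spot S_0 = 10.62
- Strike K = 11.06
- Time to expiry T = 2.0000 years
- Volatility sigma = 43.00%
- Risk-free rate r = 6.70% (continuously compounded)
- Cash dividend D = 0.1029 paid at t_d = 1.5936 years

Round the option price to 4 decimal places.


Answer: Price = 2.8630

Derivation:
PV(D) = D * exp(-r * t_d) = 0.1029 * 0.89873128 = 0.09247945
S_0' = S_0 - PV(D) = 10.6200 - 0.09247945 = 10.52752055
d1 = (ln(S_0'/K) + (r + sigma^2/2)*T) / (sigma*sqrt(T)) = 0.44327017
d2 = d1 - sigma*sqrt(T) = -0.16484166
exp(-rT) = 0.87459006
N(d1) = 0.67121484; N(d2) = 0.43453431
C = S_0' * N(d1) - K * exp(-rT) * N(d2) = 10.52752055 * 0.67121484 - 11.0600 * 0.87459006 * 0.43453431 = 2.8630


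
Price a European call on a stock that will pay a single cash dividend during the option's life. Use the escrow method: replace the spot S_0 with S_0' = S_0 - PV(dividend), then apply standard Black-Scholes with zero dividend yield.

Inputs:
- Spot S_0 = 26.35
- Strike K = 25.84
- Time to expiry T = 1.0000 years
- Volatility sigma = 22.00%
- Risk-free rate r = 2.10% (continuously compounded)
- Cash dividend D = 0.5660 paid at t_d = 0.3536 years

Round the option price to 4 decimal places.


Answer: Price = 2.4884

Derivation:
PV(D) = D * exp(-r * t_d) = 0.5660 * 0.99260190 = 0.56181268
S_0' = S_0 - PV(D) = 26.3500 - 0.56181268 = 25.78818732
d1 = (ln(S_0'/K) + (r + sigma^2/2)*T) / (sigma*sqrt(T)) = 0.19633115
d2 = d1 - sigma*sqrt(T) = -0.02366885
exp(-rT) = 0.97921896
N(d1) = 0.57782451; N(d2) = 0.49055838
C = S_0' * N(d1) - K * exp(-rT) * N(d2) = 25.78818732 * 0.57782451 - 25.8400 * 0.97921896 * 0.49055838 = 2.4884


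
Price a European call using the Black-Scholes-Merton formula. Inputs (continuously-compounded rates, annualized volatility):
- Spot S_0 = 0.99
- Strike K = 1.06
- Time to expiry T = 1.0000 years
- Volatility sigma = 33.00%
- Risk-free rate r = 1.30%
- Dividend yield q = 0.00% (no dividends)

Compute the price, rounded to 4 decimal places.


d1 = (ln(S/K) + (r - q + 0.5*sigma^2) * T) / (sigma * sqrt(T)) = -0.00263407
d2 = d1 - sigma * sqrt(T) = -0.33263407
exp(-rT) = 0.98708414; exp(-qT) = 1.00000000
C = S_0 * exp(-qT) * N(d1) - K * exp(-rT) * N(d2)
N(d1) = 0.49894916; N(d2) = 0.36970526
C = 0.9900 * 1.00000000 * 0.49894916 - 1.0600 * 0.98708414 * 0.36970526 = 0.1071

Answer: Price = 0.1071


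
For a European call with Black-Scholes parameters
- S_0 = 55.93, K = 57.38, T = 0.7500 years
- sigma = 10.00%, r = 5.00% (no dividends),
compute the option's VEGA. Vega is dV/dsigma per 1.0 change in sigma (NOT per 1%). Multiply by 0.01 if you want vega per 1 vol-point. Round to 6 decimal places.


Answer: Vega = 19.010330

Derivation:
d1 = 0.1807695041; d2 = 0.0941669637
phi(d1) = 0.3924770009; exp(-qT) = 1.0000000000; exp(-rT) = 0.9631944177
Vega = S * exp(-qT) * phi(d1) * sqrt(T) = 55.9300 * 1.0000000000 * 0.3924770009 * 0.8660254038 = 19.010330


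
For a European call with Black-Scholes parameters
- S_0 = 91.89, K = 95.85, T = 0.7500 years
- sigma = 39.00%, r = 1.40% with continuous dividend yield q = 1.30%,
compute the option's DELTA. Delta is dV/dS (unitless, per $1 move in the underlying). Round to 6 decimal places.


Answer: Delta = 0.513384

Derivation:
d1 = 0.0461739283; d2 = -0.2915759791
phi(d1) = 0.3985172282; exp(-qT) = 0.9902973771; exp(-rT) = 0.9895549326
N(d1) = 0.5184141888
Delta = exp(-qT) * N(d1) = 0.9902973771 * 0.5184141888 = 0.513384


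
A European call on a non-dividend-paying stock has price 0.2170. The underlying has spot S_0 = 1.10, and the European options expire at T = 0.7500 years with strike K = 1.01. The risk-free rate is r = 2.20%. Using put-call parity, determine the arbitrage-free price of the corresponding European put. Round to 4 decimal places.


Answer: Put price = 0.1105

Derivation:
Put-call parity: C - P = S_0 * exp(-qT) - K * exp(-rT).
S_0 * exp(-qT) = 1.1000 * 1.00000000 = 1.10000000
K * exp(-rT) = 1.0100 * 0.98363538 = 0.99347173
P = C - S*exp(-qT) + K*exp(-rT)
P = 0.2170 - 1.10000000 + 0.99347173 = 0.1105


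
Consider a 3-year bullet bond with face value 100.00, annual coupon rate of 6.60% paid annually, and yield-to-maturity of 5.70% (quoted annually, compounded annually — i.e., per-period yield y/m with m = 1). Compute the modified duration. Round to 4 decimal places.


Coupon per period c = face * coupon_rate / m = 6.600000
Periods per year m = 1; per-period yield y/m = 0.057000
Number of cashflows N = 3
Cashflows (t years, CF_t, discount factor 1/(1+y/m)^(m*t), PV):
  t = 1.0000: CF_t = 6.600000, DF = 0.946074, PV = 6.244087
  t = 2.0000: CF_t = 6.600000, DF = 0.895056, PV = 5.907367
  t = 3.0000: CF_t = 106.600000, DF = 0.846789, PV = 90.267672
Price P = sum_t PV_t = 102.419126
First compute Macaulay numerator sum_t t * PV_t:
  t * PV_t at t = 1.0000: 6.244087
  t * PV_t at t = 2.0000: 11.814734
  t * PV_t at t = 3.0000: 270.803016
Macaulay duration D = 288.861838 / 102.419126 = 2.820390
Modified duration = D / (1 + y/m) = 2.820390 / (1 + 0.057000) = 2.668297

Answer: Modified duration = 2.6683
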